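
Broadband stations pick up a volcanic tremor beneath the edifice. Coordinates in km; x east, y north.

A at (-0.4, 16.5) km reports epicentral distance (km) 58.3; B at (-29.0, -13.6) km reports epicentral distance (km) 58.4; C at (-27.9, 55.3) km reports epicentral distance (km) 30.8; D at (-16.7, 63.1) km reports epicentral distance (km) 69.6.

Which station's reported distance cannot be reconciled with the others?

D

Solve using three stations at a time. Using A, B, C (subtract circle equations pairwise → linear system) gives (x, y) ≈ (-54.1, 39.1).
Distances from that point to each station vs reported:
  A: calculated 58.3 vs reported 58.3 → residual 0.0 km
  B: calculated 58.4 vs reported 58.4 → residual 0.0 km
  C: calculated 30.8 vs reported 30.8 → residual 0.0 km
  D: calculated 44.5 vs reported 69.6 → residual 25.1 km
A, B, C are mutually consistent (residuals ≈ 0); D is off by 25.1 km.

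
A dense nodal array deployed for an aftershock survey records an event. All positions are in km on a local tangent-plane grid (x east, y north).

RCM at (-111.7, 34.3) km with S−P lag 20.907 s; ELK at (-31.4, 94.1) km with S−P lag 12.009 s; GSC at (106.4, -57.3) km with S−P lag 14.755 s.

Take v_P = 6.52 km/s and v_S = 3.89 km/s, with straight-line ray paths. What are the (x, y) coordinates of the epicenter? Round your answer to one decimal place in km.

(83.9, 83.2)

Distance from S−P lag: d = Δt · v_P v_S / (v_P − v_S) = Δt · (6.52·3.89)/(6.52−3.89) ≈ 9.6437·Δt.
So d_RCM = 201.62, d_ELK = 115.81, d_GSC = 142.29 km.
Circle about each station: (x + 111.7)² + (y − 34.3)² = 201.62²; (x + 31.4)² + (y − 94.1)² = 115.81²; (x − 106.4)² + (y + 57.3)² = 142.29².
Subtracting the RCM equation from the ELK and GSC equations removes the quadratic terms:
160.6 x + 119.6 y = 23426.06
436.2 x − 183.2 y = 21355.05
Solving the 2×2 system: x ≈ 83.9, y ≈ 83.2 km.
Check against RCM (with the unrounded x, y): √((x + 111.7)²+(y − 34.3)²) = 201.62 ≈ 201.62 km. ✓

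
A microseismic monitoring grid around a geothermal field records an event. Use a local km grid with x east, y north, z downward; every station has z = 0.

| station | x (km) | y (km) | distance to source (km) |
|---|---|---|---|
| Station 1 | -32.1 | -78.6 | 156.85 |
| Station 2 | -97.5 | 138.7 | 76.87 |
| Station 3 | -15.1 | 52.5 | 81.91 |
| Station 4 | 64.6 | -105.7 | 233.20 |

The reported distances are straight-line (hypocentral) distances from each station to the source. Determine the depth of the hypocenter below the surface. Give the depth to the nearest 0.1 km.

z ≈ 19.0 km

Each station gives a sphere (x−x_i)² + (y−y_i)² + z² = d_i² (stations at z=0).
Subtracting the Station 1 sphere from Station 2 and Station 3: z² cancels, leaving linear equations in x and y:
-130.8 x + 434.6 y = 40228.50
34.0 x + 262.2 y = 13668.56
Solving: x ≈ -93.893, y ≈ 64.306 km (keep extra digits for the depth step; rounded: -93.9, 64.3).
Then from the Station 1 sphere: z² = 156.85² − (x + 32.1)² − (y + 78.6)² with x = -93.893, y = 64.306, so z ≈ 19.011 ≈ 19.0 km.
Check against Station 4 (with the unrounded solution): distance 233.20 ≈ 233.20 km. ✓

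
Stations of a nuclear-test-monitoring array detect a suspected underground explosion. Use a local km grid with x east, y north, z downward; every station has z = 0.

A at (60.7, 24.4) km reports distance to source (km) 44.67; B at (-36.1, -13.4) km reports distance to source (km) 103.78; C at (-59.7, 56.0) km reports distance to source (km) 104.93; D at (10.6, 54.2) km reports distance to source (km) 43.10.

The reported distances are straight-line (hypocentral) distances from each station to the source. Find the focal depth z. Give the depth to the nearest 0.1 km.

Each station gives a sphere (x−x_i)² + (y−y_i)² + z² = d_i² (stations at z=0).
Subtracting the A sphere from B and C: z² cancels, leaving linear equations in x and y:
-193.6 x − 75.6 y = -11571.96
-240.8 x + 63.2 y = -6594.66
Solving: x ≈ 40.404, y ≈ 49.599 km (keep extra digits for the depth step; rounded: 40.4, 49.6).
Then from the A sphere: z² = 44.67² − (x − 60.7)² − (y − 24.4)² with x = 40.404, y = 49.599, so z ≈ 30.798 ≈ 30.8 km.

z ≈ 30.8 km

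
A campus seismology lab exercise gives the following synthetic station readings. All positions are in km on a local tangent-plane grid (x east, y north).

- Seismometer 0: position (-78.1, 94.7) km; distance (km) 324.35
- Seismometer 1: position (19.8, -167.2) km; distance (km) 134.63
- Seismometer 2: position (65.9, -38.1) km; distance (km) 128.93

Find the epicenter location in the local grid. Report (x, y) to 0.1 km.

(150.6, -135.3)

Circle about each station: (x + 78.1)² + (y − 94.7)² = 324.35²; (x − 19.8)² + (y + 167.2)² = 134.63²; (x − 65.9)² + (y + 38.1)² = 128.93².
Subtracting the Seismometer 0 equation from the Seismometer 1 and Seismometer 2 equations removes the quadratic terms:
195.8 x − 523.8 y = 100357.87
288.0 x − 265.6 y = 79306.70
Solving the 2×2 system: x ≈ 150.6, y ≈ -135.3 km.
Check against Seismometer 0 (with the unrounded x, y): √((x + 78.1)²+(y − 94.7)²) = 324.35 ≈ 324.35 km. ✓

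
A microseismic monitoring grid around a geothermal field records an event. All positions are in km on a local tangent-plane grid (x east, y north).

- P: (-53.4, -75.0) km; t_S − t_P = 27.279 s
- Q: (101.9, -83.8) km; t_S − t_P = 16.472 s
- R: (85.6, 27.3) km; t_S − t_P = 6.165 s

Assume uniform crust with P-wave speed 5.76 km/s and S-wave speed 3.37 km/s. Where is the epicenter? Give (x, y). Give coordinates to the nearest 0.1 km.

x ≈ 131.8 km, y ≈ 46.6 km

Distance from S−P lag: d = Δt · v_P v_S / (v_P − v_S) = Δt · (5.76·3.37)/(5.76−3.37) ≈ 8.1218·Δt.
So d_P = 221.56, d_Q = 133.78, d_R = 50.07 km.
Circle about each station: (x + 53.4)² + (y + 75.0)² = 221.56²; (x − 101.9)² + (y + 83.8)² = 133.78²; (x − 85.6)² + (y − 27.3)² = 50.07².
Subtracting the P equation from the Q and R equations removes the quadratic terms:
310.6 x − 17.6 y = 40121.24
278.0 x + 204.6 y = 46177.92
Solving the 2×2 system: x ≈ 131.8, y ≈ 46.6 km.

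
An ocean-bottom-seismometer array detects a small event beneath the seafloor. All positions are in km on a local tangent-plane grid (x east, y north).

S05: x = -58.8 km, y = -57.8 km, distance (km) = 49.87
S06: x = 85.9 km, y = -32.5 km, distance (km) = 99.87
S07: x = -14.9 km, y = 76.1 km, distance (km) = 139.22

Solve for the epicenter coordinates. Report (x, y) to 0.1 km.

x ≈ -9.2 km, y ≈ -63.0 km

Circle about each station: (x + 58.8)² + (y + 57.8)² = 49.87²; (x − 85.9)² + (y + 32.5)² = 99.87²; (x + 14.9)² + (y − 76.1)² = 139.22².
Subtracting pairs of circle equations eliminates x²+y² and gives linear equations (the radical axes):
289.4 x + 50.6 y = -5850.22
87.8 x + 267.8 y = -17680.25
Solving the 2×2 system: x ≈ -9.2, y ≈ -63.0 km.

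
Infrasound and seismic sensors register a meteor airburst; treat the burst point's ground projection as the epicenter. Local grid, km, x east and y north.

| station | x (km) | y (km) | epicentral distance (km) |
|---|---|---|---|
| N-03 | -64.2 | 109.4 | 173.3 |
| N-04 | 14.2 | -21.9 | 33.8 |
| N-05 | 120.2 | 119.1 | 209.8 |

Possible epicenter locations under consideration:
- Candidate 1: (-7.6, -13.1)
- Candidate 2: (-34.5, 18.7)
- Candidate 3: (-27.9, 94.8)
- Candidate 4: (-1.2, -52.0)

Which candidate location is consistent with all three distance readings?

Candidate 4

For each candidate, compare |candidate − station| to the reported distance:
Candidate 1: residuals N-03 38.4, N-04 10.3, N-05 25.9 → max 38.4 km
Candidate 2: residuals N-03 77.9, N-04 29.6, N-05 25.4 → max 77.9 km
Candidate 3: residuals N-03 134.2, N-04 90.3, N-05 59.7 → max 134.2 km
Candidate 4: residuals N-03 0.0, N-04 0.0, N-05 0.0 → max 0.0 km
Only Candidate 4 has all residuals ≈ 0.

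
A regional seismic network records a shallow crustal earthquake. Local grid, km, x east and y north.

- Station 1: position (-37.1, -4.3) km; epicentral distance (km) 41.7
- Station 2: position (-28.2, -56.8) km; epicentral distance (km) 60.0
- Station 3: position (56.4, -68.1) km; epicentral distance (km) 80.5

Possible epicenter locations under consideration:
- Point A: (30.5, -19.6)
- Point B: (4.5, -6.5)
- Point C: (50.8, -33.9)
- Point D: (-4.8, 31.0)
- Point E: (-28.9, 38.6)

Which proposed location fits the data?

Point B

For each candidate, compare |candidate − station| to the reported distance:
Point A: residuals Station 1 27.6, Station 2 9.5, Station 3 25.5 → max 27.6 km
Point B: residuals Station 1 0.0, Station 2 0.0, Station 3 0.0 → max 0.0 km
Point C: residuals Station 1 51.1, Station 2 22.3, Station 3 45.8 → max 51.1 km
Point D: residuals Station 1 6.1, Station 2 30.9, Station 3 36.0 → max 36.0 km
Point E: residuals Station 1 2.0, Station 2 35.4, Station 3 56.1 → max 56.1 km
Only Point B has all residuals ≈ 0.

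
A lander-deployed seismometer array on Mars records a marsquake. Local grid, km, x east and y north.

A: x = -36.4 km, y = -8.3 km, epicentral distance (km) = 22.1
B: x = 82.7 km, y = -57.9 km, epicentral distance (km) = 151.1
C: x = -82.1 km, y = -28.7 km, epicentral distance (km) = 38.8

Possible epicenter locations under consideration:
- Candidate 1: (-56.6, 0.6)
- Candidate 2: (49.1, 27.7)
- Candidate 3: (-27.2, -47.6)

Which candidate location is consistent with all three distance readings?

Candidate 1

For each candidate, compare |candidate − station| to the reported distance:
Candidate 1: residuals A 0.0, B 0.0, C 0.0 → max 0.0 km
Candidate 2: residuals A 70.7, B 59.1, C 104.0 → max 104.0 km
Candidate 3: residuals A 18.3, B 40.7, C 19.3 → max 40.7 km
Only Candidate 1 has all residuals ≈ 0.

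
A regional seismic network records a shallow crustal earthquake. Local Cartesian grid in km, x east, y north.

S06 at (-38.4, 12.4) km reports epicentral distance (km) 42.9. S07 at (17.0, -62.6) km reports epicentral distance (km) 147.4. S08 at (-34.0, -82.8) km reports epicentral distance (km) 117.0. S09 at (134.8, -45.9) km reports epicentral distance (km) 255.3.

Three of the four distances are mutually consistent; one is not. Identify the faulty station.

Solve using three stations at a time. Using S07, S08, S09 (subtract circle equations pairwise → linear system) gives (x, y) ≈ (-116.3, 0.5).
Distances from that point to each station vs reported:
  S06: calculated 78.8 vs reported 42.9 → residual 35.9 km
  S07: calculated 147.5 vs reported 147.4 → residual 0.1 km
  S08: calculated 117.1 vs reported 117.0 → residual 0.1 km
  S09: calculated 255.3 vs reported 255.3 → residual 0.0 km
S07, S08, S09 are mutually consistent (residuals ≈ 0); S06 is off by 35.9 km.

S06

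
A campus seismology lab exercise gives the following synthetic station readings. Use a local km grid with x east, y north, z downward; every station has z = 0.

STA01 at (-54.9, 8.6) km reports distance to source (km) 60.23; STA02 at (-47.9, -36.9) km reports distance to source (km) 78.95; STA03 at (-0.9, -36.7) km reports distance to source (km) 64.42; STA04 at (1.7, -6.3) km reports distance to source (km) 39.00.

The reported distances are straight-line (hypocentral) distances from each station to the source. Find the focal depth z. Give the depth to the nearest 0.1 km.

Each station gives a sphere (x−x_i)² + (y−y_i)² + z² = d_i² (stations at z=0).
Subtracting the STA01 sphere from STA02 and STA03: z² cancels, leaving linear equations in x and y:
14.0 x − 91.0 y = -2037.40
108.0 x − 90.6 y = -2262.55
Solving: x ≈ -2.489, y ≈ 22.006 km (keep extra digits for the depth step; rounded: -2.5, 22.0).
Then from the STA01 sphere: z² = 60.23² − (x + 54.9)² − (y − 8.6)² with x = -2.489, y = 22.006, so z ≈ 26.477 ≈ 26.5 km.

z ≈ 26.5 km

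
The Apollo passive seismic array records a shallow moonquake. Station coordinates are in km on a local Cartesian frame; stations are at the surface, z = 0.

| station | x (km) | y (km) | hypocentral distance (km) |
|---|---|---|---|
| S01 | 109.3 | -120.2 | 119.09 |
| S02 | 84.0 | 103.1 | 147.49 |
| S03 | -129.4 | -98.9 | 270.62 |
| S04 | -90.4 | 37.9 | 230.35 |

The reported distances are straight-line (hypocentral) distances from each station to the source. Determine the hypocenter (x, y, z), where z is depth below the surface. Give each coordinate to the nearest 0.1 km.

Each station gives a sphere (x−x_i)² + (y−y_i)² + z² = d_i² (stations at z=0).
Subtracting the S01 sphere from S02 and S03: z² cancels, leaving linear equations in x and y:
-50.6 x + 446.6 y = -16279.79
-477.4 x + 42.6 y = -58921.72
Solving: x ≈ 121.397, y ≈ -22.698 km (keep extra digits for the depth step; rounded: 121.4, -22.7).
Then from the S01 sphere: z² = 119.09² − (x − 109.3)² − (y + 120.2)² with x = 121.397, y = -22.698, so z ≈ 67.301 ≈ 67.3 km.

(121.4, -22.7, 67.3)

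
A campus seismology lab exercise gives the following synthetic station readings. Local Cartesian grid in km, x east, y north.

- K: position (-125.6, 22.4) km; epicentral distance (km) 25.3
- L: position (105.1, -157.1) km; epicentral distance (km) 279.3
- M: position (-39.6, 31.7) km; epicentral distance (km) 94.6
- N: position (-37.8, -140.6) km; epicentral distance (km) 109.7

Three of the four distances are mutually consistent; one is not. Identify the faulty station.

Solve using three stations at a time. Using K, L, M (subtract circle equations pairwise → linear system) gives (x, y) ≈ (-127.7, -2.8).
Distances from that point to each station vs reported:
  K: calculated 25.3 vs reported 25.3 → residual 0.0 km
  L: calculated 279.3 vs reported 279.3 → residual 0.0 km
  M: calculated 94.6 vs reported 94.6 → residual 0.0 km
  N: calculated 164.5 vs reported 109.7 → residual 54.8 km
K, L, M are mutually consistent (residuals ≈ 0); N is off by 54.8 km.

N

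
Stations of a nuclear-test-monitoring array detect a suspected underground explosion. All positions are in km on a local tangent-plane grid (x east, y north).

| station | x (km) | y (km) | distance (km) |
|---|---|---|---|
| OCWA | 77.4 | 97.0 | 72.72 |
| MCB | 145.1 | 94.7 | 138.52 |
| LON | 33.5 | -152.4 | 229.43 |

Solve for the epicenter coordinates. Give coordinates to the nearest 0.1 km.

Circle about each station: (x − 77.4)² + (y − 97.0)² = 72.72²; (x − 145.1)² + (y − 94.7)² = 138.52²; (x − 33.5)² + (y + 152.4)² = 229.43².
Subtracting the OCWA equation from the MCB and LON equations removes the quadratic terms:
135.4 x − 4.6 y = 722.75
-87.8 x − 498.8 y = -38401.68
Solving the 2×2 system: x ≈ 7.9, y ≈ 75.6 km.
Check against OCWA (with the unrounded x, y): √((x − 77.4)²+(y − 97.0)²) = 72.72 ≈ 72.72 km. ✓

x ≈ 7.9 km, y ≈ 75.6 km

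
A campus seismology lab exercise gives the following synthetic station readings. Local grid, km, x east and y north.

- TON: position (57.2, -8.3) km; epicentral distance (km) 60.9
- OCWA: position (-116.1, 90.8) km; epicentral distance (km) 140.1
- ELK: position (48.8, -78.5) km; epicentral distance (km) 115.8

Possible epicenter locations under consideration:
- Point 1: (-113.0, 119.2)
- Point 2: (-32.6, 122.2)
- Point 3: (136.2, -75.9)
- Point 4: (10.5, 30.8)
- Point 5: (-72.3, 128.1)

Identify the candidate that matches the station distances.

Point 4

For each candidate, compare |candidate − station| to the reported distance:
Point 1: residuals TON 151.8, OCWA 111.5, ELK 139.7 → max 151.8 km
Point 2: residuals TON 97.5, OCWA 50.9, ELK 100.8 → max 100.8 km
Point 3: residuals TON 43.1, OCWA 162.3, ELK 28.4 → max 162.3 km
Point 4: residuals TON 0.0, OCWA 0.0, ELK 0.0 → max 0.0 km
Point 5: residuals TON 127.2, OCWA 82.6, ELK 123.7 → max 127.2 km
Only Point 4 has all residuals ≈ 0.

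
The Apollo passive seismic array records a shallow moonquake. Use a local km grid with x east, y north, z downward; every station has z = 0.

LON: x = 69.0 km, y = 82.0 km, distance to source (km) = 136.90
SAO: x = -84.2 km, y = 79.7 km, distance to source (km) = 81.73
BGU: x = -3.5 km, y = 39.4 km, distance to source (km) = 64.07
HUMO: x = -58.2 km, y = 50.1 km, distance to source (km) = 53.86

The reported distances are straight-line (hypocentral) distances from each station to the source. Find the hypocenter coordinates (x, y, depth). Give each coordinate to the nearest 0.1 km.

Each station gives a sphere (x−x_i)² + (y−y_i)² + z² = d_i² (stations at z=0).
Subtracting the LON sphere from SAO and BGU: z² cancels, leaving linear equations in x and y:
-306.4 x − 4.6 y = 14018.55
-145.0 x − 85.2 y = 4716.26
Solving: x ≈ -46.099, y ≈ 23.100 km (keep extra digits for the depth step; rounded: -46.1, 23.1).
Then from the LON sphere: z² = 136.90² − (x − 69.0)² − (y − 82.0)² with x = -46.099, y = 23.100, so z ≈ 44.996 ≈ 45.0 km.

x ≈ -46.1 km, y ≈ 23.1 km, depth ≈ 45.0 km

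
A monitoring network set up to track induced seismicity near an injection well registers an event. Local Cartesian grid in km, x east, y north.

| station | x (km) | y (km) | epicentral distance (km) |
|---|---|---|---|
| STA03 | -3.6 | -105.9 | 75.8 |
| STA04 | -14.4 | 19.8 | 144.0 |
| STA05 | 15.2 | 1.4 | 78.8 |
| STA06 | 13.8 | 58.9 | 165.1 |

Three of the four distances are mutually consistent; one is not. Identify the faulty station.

Solve using three stations at a time. Using STA03, STA04, STA06 (subtract circle equations pairwise → linear system) gives (x, y) ≈ (71.4, -95.8).
Distances from that point to each station vs reported:
  STA03: calculated 75.7 vs reported 75.8 → residual 0.1 km
  STA04: calculated 143.9 vs reported 144.0 → residual 0.1 km
  STA05: calculated 112.3 vs reported 78.8 → residual 33.5 km
  STA06: calculated 165.0 vs reported 165.1 → residual 0.1 km
STA03, STA04, STA06 are mutually consistent (residuals ≈ 0); STA05 is off by 33.5 km.

STA05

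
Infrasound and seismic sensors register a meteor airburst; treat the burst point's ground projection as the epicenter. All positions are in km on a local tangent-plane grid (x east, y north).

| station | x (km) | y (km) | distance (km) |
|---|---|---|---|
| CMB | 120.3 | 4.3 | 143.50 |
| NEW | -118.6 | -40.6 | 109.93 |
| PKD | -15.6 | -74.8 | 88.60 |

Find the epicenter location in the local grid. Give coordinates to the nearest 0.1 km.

Circle about each station: (x − 120.3)² + (y − 4.3)² = 143.50²; (x + 118.6)² + (y + 40.6)² = 109.93²; (x + 15.6)² + (y + 74.8)² = 88.60².
Subtracting pairs of circle equations eliminates x²+y² and gives linear equations (the radical axes):
-477.8 x − 89.8 y = 9731.39
-271.8 x − 158.2 y = 4090.11
Solving the 2×2 system: x ≈ -22.9, y ≈ 13.5 km.

(-22.9, 13.5)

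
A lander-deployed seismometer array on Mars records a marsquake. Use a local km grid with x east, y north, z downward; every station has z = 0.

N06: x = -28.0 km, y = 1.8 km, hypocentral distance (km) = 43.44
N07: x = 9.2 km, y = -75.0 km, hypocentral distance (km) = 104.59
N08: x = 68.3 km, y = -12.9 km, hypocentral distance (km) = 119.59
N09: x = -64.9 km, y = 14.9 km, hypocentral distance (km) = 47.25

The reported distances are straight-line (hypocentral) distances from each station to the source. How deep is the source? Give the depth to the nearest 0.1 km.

Each station gives a sphere (x−x_i)² + (y−y_i)² + z² = d_i² (stations at z=0).
Subtracting the N06 sphere from N07 and N08: z² cancels, leaving linear equations in x and y:
74.4 x − 153.6 y = -4129.63
192.6 x − 29.4 y = -8370.67
Solving: x ≈ -42.500, y ≈ 6.300 km (keep extra digits for the depth step; rounded: -42.5, 6.3).
Then from the N06 sphere: z² = 43.44² − (x + 28.0)² − (y − 1.8)² with x = -42.500, y = 6.300, so z ≈ 40.701 ≈ 40.7 km.
Check against N09 (with the unrounded solution): distance 47.25 ≈ 47.25 km. ✓

z ≈ 40.7 km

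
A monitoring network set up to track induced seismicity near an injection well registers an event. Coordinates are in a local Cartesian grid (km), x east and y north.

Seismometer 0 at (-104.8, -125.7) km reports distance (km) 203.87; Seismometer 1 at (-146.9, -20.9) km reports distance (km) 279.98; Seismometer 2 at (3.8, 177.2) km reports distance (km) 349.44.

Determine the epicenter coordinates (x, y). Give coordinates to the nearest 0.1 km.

(96.2, -159.8)

Circle about each station: (x + 104.8)² + (y + 125.7)² = 203.87²; (x + 146.9)² + (y + 20.9)² = 279.98²; (x − 3.8)² + (y − 177.2)² = 349.44².
Subtracting the Seismometer 0 equation from the Seismometer 1 and Seismometer 2 equations removes the quadratic terms:
-84.2 x + 209.6 y = -41592.93
217.2 x + 605.8 y = -75914.59
Solving the 2×2 system: x ≈ 96.2, y ≈ -159.8 km.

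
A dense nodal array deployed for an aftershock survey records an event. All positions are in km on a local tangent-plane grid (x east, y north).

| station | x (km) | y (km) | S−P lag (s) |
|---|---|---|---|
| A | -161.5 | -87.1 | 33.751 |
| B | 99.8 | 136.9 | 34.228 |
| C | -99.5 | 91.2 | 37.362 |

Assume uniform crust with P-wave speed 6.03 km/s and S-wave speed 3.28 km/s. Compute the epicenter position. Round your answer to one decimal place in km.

Distance from S−P lag: d = Δt · v_P v_S / (v_P − v_S) = Δt · (6.03·3.28)/(6.03−3.28) ≈ 7.1921·Δt.
So d_A = 242.74, d_B = 246.17, d_C = 268.71 km.
Circle about each station: (x + 161.5)² + (y + 87.1)² = 242.74²; (x − 99.8)² + (y − 136.9)² = 246.17²; (x + 99.5)² + (y − 91.2)² = 268.71².
Subtracting the A equation from the B and C equations removes the quadratic terms:
522.6 x + 448.0 y = -6643.97
124.0 x + 356.6 y = -28733.33
Solving the 2×2 system: x ≈ 80.3, y ≈ -108.5 km.

(80.3, -108.5)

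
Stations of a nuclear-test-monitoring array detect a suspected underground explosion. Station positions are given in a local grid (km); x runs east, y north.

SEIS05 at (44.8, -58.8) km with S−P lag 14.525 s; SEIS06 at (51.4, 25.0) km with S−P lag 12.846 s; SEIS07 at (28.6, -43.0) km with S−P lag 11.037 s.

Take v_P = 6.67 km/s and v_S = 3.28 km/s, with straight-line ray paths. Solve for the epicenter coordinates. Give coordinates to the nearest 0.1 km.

x ≈ -27.8 km, y ≈ 0.5 km

Distance from S−P lag: d = Δt · v_P v_S / (v_P − v_S) = Δt · (6.67·3.28)/(6.67−3.28) ≈ 6.4536·Δt.
So d_SEIS05 = 93.74, d_SEIS06 = 82.90, d_SEIS07 = 71.23 km.
Circle about each station: (x − 44.8)² + (y + 58.8)² = 93.74²; (x − 51.4)² + (y − 25.0)² = 82.90²; (x − 28.6)² + (y + 43.0)² = 71.23².
Subtracting the SEIS05 equation from the SEIS06 and SEIS07 equations removes the quadratic terms:
13.2 x + 167.6 y = -282.74
-32.4 x + 31.6 y = 915.95
Solving the 2×2 system: x ≈ -27.8, y ≈ 0.5 km.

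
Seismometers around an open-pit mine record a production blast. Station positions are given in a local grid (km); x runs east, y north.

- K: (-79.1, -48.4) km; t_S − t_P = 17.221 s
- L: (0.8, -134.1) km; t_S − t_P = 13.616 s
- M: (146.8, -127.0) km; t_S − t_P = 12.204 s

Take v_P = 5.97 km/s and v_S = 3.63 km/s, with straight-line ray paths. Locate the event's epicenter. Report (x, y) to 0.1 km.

Distance from S−P lag: d = Δt · v_P v_S / (v_P − v_S) = Δt · (5.97·3.63)/(5.97−3.63) ≈ 9.2612·Δt.
So d_K = 159.49, d_L = 126.10, d_M = 113.02 km.
Circle about each station: (x + 79.1)² + (y + 48.4)² = 159.49²; (x − 0.8)² + (y + 134.1)² = 126.10²; (x − 146.8)² + (y + 127.0)² = 113.02².
Subtracting the K equation from the L and M equations removes the quadratic terms:
159.8 x − 171.4 y = 18919.93
451.8 x − 157.2 y = 41743.41
Solving the 2×2 system: x ≈ 79.9, y ≈ -35.9 km.
Check against K (with the unrounded x, y): √((x + 79.1)²+(y + 48.4)²) = 159.50 ≈ 159.49 km. ✓

x ≈ 79.9 km, y ≈ -35.9 km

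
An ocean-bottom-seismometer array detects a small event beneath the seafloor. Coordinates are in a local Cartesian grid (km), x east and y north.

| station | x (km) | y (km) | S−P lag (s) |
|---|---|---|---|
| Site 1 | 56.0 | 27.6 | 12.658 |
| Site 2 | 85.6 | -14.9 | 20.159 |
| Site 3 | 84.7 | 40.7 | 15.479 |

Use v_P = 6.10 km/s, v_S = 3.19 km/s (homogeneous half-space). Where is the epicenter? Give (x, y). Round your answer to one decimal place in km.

Distance from S−P lag: d = Δt · v_P v_S / (v_P − v_S) = Δt · (6.10·3.19)/(6.10−3.19) ≈ 6.6869·Δt.
So d_Site 1 = 84.64, d_Site 2 = 134.80, d_Site 3 = 103.51 km.
Circle about each station: (x − 56.0)² + (y − 27.6)² = 84.64²; (x − 85.6)² + (y + 14.9)² = 134.80²; (x − 84.7)² + (y − 40.7)² = 103.51².
Subtracting the Site 1 equation from the Site 2 and Site 3 equations removes the quadratic terms:
59.2 x − 85.0 y = -7355.50
57.4 x + 26.2 y = 1382.43
Solving the 2×2 system: x ≈ -11.7, y ≈ 78.4 km.

(-11.7, 78.4)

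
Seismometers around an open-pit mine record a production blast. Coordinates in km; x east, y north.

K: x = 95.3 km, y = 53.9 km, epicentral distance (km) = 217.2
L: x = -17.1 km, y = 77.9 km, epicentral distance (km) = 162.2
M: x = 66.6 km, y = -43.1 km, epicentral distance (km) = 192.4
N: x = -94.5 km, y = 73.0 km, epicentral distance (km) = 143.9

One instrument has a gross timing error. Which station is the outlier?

M

Solve using three stations at a time. Using K, L, N (subtract circle equations pairwise → linear system) gives (x, y) ≈ (-82.8, -70.1).
Distances from that point to each station vs reported:
  K: calculated 217.0 vs reported 217.2 → residual 0.2 km
  L: calculated 161.9 vs reported 162.2 → residual 0.3 km
  M: calculated 151.8 vs reported 192.4 → residual 40.6 km
  N: calculated 143.6 vs reported 143.9 → residual 0.3 km
K, L, N are mutually consistent (residuals ≈ 0); M is off by 40.6 km.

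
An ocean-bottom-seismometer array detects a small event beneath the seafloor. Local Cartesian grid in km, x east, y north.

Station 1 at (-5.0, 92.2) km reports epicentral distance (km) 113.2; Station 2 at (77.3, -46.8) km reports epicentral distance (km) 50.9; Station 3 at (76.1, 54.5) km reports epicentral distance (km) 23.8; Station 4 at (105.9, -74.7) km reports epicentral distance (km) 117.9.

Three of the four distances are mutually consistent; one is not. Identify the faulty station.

Station 2

Solve using three stations at a time. Using Station 1, Station 3, Station 4 (subtract circle equations pairwise → linear system) gives (x, y) ≈ (96.9, 42.9).
Distances from that point to each station vs reported:
  Station 1: calculated 113.2 vs reported 113.2 → residual 0.0 km
  Station 2: calculated 91.8 vs reported 50.9 → residual 40.9 km
  Station 3: calculated 23.8 vs reported 23.8 → residual 0.0 km
  Station 4: calculated 117.9 vs reported 117.9 → residual 0.0 km
Station 1, Station 3, Station 4 are mutually consistent (residuals ≈ 0); Station 2 is off by 40.9 km.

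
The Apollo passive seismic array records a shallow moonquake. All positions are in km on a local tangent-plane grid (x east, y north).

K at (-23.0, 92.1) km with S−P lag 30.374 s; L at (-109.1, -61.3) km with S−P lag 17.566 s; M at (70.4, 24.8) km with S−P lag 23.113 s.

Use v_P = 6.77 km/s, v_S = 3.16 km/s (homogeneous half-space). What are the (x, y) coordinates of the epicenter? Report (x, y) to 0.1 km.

Distance from S−P lag: d = Δt · v_P v_S / (v_P − v_S) = Δt · (6.77·3.16)/(6.77−3.16) ≈ 5.9261·Δt.
So d_K = 180.00, d_L = 104.10, d_M = 136.97 km.
Circle about each station: (x + 23.0)² + (y − 92.1)² = 180.00²; (x + 109.1)² + (y + 61.3)² = 104.10²; (x − 70.4)² + (y − 24.8)² = 136.97².
Subtracting pairs of circle equations eliminates x²+y² and gives linear equations (the radical axes):
-172.2 x − 306.8 y = 28212.28
186.8 x − 134.6 y = 10199.01
Solving the 2×2 system: x ≈ -8.3, y ≈ -87.3 km.
Check against K (with the unrounded x, y): √((x + 23.0)²+(y − 92.1)²) = 180.00 ≈ 180.00 km. ✓

(-8.3, -87.3)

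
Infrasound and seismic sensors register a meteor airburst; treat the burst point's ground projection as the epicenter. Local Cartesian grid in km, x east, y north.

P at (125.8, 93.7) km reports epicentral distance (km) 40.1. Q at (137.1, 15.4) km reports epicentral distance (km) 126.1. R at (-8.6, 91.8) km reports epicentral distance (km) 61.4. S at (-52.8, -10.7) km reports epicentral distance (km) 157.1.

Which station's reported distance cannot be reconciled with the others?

P

Solve using three stations at a time. Using Q, R, S (subtract circle equations pairwise → linear system) gives (x, y) ≈ (50.8, 107.4).
Distances from that point to each station vs reported:
  P: calculated 76.2 vs reported 40.1 → residual 36.1 km
  Q: calculated 126.1 vs reported 126.1 → residual 0.0 km
  R: calculated 61.4 vs reported 61.4 → residual 0.0 km
  S: calculated 157.1 vs reported 157.1 → residual 0.0 km
Q, R, S are mutually consistent (residuals ≈ 0); P is off by 36.1 km.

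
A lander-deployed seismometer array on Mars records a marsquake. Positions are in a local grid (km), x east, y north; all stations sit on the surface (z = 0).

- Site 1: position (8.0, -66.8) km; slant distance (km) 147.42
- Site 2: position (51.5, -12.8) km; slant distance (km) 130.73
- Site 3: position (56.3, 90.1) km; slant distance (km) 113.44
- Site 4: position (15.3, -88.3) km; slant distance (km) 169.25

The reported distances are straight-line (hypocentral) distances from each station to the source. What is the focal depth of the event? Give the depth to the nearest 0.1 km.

Each station gives a sphere (x−x_i)² + (y−y_i)² + z² = d_i² (stations at z=0).
Subtracting the Site 1 sphere from Site 2 and Site 3: z² cancels, leaving linear equations in x and y:
87.0 x + 108.0 y = 2932.17
96.6 x + 313.8 y = 15625.48
Solving: x ≈ -45.497, y ≈ 63.800 km (keep extra digits for the depth step; rounded: -45.5, 63.8).
Then from the Site 1 sphere: z² = 147.42² − (x − 8.0)² − (y + 66.8)² with x = -45.497, y = 63.800, so z ≈ 42.595 ≈ 42.6 km.
Check against Site 4 (with the unrounded solution): distance 169.25 ≈ 169.25 km. ✓

depth ≈ 42.6 km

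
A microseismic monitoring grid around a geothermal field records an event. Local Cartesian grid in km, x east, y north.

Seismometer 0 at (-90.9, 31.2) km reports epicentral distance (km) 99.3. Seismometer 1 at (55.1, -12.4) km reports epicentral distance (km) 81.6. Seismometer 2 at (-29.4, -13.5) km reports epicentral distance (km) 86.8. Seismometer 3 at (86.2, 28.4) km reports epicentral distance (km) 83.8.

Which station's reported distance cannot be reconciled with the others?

Seismometer 2

Solve using three stations at a time. Using Seismometer 0, Seismometer 1, Seismometer 3 (subtract circle equations pairwise → linear system) gives (x, y) ≈ (6.0, 52.8).
Distances from that point to each station vs reported:
  Seismometer 0: calculated 99.3 vs reported 99.3 → residual 0.0 km
  Seismometer 1: calculated 81.6 vs reported 81.6 → residual 0.0 km
  Seismometer 2: calculated 75.2 vs reported 86.8 → residual 11.6 km
  Seismometer 3: calculated 83.8 vs reported 83.8 → residual 0.0 km
Seismometer 0, Seismometer 1, Seismometer 3 are mutually consistent (residuals ≈ 0); Seismometer 2 is off by 11.6 km.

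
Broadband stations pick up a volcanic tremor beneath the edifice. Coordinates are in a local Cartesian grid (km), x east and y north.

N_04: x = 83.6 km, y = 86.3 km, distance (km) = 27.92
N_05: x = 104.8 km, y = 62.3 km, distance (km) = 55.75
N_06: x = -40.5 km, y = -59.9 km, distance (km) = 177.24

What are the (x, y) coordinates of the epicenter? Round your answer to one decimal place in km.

55.8 km east, 88.9 km north

Circle about each station: (x − 83.6)² + (y − 86.3)² = 27.92²; (x − 104.8)² + (y − 62.3)² = 55.75²; (x + 40.5)² + (y + 59.9)² = 177.24².
Subtracting pairs of circle equations eliminates x²+y² and gives linear equations (the radical axes):
42.4 x − 48.0 y = -1900.86
-248.2 x − 292.4 y = -39842.88
Solving the 2×2 system: x ≈ 55.8, y ≈ 88.9 km.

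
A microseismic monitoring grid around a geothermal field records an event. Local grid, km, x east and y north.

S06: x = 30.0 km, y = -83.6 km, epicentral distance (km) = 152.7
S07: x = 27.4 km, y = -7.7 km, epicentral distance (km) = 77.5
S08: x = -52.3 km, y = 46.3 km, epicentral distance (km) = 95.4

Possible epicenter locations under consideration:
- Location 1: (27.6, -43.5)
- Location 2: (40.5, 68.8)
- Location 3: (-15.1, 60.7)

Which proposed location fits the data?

Location 2

For each candidate, compare |candidate − station| to the reported distance:
Location 1: residuals S06 112.5, S07 41.7, S08 24.8 → max 112.5 km
Location 2: residuals S06 0.1, S07 0.1, S08 0.1 → max 0.1 km
Location 3: residuals S06 1.5, S07 3.0, S08 55.5 → max 55.5 km
Only Location 2 has all residuals ≈ 0.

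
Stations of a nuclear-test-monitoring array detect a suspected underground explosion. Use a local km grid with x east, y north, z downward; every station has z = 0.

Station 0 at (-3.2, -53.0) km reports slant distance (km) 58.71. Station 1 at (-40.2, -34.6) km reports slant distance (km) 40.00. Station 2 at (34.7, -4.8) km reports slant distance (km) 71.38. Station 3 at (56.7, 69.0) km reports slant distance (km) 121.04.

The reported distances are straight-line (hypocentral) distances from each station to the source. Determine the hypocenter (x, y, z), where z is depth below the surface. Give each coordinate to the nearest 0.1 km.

Each station gives a sphere (x−x_i)² + (y−y_i)² + z² = d_i² (stations at z=0).
Subtracting the Station 0 sphere from Station 1 and Station 2: z² cancels, leaving linear equations in x and y:
-74.0 x + 36.8 y = 1840.82
75.8 x + 96.4 y = -3240.35
Solving: x ≈ -29.900, y ≈ -10.103 km (keep extra digits for the depth step; rounded: -29.9, -10.1).
Then from the Station 0 sphere: z² = 58.71² − (x + 3.2)² − (y + 53.0)² with x = -29.900, y = -10.103, so z ≈ 29.897 ≈ 29.9 km.

x ≈ -29.9 km, y ≈ -10.1 km, depth ≈ 29.9 km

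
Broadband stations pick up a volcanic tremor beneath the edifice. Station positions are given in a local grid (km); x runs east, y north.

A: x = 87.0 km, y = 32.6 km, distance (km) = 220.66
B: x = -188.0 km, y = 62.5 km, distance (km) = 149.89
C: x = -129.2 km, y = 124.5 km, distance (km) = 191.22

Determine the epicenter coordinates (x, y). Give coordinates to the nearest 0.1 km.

-110.5 km east, -65.8 km north

Circle about each station: (x − 87.0)² + (y − 32.6)² = 220.66²; (x + 188.0)² + (y − 62.5)² = 149.89²; (x + 129.2)² + (y − 124.5)² = 191.22².
Subtracting pairs of circle equations eliminates x²+y² and gives linear equations (the radical axes):
-550.0 x + 59.8 y = 56842.31
-432.4 x + 183.8 y = 35686.88
Solving the 2×2 system: x ≈ -110.5, y ≈ -65.8 km.
Check against A (with the unrounded x, y): √((x − 87.0)²+(y − 32.6)²) = 220.66 ≈ 220.66 km. ✓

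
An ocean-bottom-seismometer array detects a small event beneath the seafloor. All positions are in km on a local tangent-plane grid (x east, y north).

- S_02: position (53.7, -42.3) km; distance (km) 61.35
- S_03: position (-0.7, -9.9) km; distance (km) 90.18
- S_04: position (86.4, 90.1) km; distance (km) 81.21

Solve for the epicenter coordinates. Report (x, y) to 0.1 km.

x ≈ 87.5 km, y ≈ 8.9 km

Circle about each station: (x − 53.7)² + (y + 42.3)² = 61.35²; (x + 0.7)² + (y + 9.9)² = 90.18²; (x − 86.4)² + (y − 90.1)² = 81.21².
Subtracting pairs of circle equations eliminates x²+y² and gives linear equations (the radical axes):
-108.8 x + 64.8 y = -8943.09
65.4 x + 264.8 y = 8078.75
Solving the 2×2 system: x ≈ 87.5, y ≈ 8.9 km.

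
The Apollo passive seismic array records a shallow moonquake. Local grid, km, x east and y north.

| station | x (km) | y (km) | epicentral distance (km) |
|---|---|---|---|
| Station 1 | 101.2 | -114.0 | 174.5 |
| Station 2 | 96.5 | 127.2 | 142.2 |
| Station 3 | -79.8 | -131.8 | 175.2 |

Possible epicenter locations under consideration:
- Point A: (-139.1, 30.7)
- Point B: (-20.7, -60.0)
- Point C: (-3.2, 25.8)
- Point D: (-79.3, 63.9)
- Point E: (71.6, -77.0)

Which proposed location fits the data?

Point C

For each candidate, compare |candidate − station| to the reported distance:
Point A: residuals Station 1 106.0, Station 2 112.4, Station 3 2.2 → max 112.4 km
Point B: residuals Station 1 41.2, Station 2 78.7, Station 3 82.2 → max 82.2 km
Point C: residuals Station 1 0.0, Station 2 0.0, Station 3 0.0 → max 0.0 km
Point D: residuals Station 1 78.9, Station 2 44.6, Station 3 20.5 → max 78.9 km
Point E: residuals Station 1 127.1, Station 2 63.5, Station 3 14.2 → max 127.1 km
Only Point C has all residuals ≈ 0.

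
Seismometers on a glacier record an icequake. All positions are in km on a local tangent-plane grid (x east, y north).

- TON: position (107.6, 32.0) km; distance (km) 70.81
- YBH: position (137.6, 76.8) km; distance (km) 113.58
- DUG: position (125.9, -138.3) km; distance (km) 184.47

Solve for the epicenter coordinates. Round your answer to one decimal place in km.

Circle about each station: (x − 107.6)² + (y − 32.0)² = 70.81²; (x − 137.6)² + (y − 76.8)² = 113.58²; (x − 125.9)² + (y + 138.3)² = 184.47².
Subtracting the TON equation from the YBH and DUG equations removes the quadratic terms:
60.0 x + 89.6 y = 4343.88
36.6 x − 340.6 y = -6639.18
Solving the 2×2 system: x ≈ 37.3, y ≈ 23.5 km.

x ≈ 37.3 km, y ≈ 23.5 km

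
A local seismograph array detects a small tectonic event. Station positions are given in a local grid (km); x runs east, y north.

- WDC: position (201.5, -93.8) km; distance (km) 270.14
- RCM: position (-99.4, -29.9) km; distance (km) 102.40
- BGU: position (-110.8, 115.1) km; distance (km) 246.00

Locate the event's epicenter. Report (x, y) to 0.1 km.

Circle about each station: (x − 201.5)² + (y + 93.8)² = 270.14²; (x + 99.4)² + (y + 29.9)² = 102.40²; (x + 110.8)² + (y − 115.1)² = 246.00².
Subtracting pairs of circle equations eliminates x²+y² and gives linear equations (the radical axes):
-601.8 x + 127.8 y = 23863.54
-624.6 x + 417.8 y = -11416.42
Solving the 2×2 system: x ≈ -66.6, y ≈ -126.9 km.

(-66.6, -126.9)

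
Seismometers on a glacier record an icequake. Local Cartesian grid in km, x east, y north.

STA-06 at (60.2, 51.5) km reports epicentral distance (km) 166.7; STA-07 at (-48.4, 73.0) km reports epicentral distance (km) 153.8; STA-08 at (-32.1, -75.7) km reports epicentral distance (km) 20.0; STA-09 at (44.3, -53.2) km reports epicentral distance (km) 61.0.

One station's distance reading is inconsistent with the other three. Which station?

STA-06

Solve using three stations at a time. Using STA-07, STA-08, STA-09 (subtract circle equations pairwise → linear system) gives (x, y) ≈ (-12.1, -76.5).
Distances from that point to each station vs reported:
  STA-06: calculated 147.0 vs reported 166.7 → residual 19.7 km
  STA-07: calculated 153.8 vs reported 153.8 → residual 0.0 km
  STA-08: calculated 20.0 vs reported 20.0 → residual 0.0 km
  STA-09: calculated 61.0 vs reported 61.0 → residual 0.0 km
STA-07, STA-08, STA-09 are mutually consistent (residuals ≈ 0); STA-06 is off by 19.7 km.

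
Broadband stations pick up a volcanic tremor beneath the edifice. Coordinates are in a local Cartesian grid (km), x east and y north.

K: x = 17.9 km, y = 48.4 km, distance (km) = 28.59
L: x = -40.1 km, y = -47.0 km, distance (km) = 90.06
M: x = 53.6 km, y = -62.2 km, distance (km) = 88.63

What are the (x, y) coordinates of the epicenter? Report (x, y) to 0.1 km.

(20.2, 19.9)

Circle about each station: (x − 17.9)² + (y − 48.4)² = 28.59²; (x + 40.1)² + (y + 47.0)² = 90.06²; (x − 53.6)² + (y + 62.2)² = 88.63².
Subtracting pairs of circle equations eliminates x²+y² and gives linear equations (the radical axes):
-116.0 x − 190.8 y = -6139.38
71.4 x − 221.2 y = -2959.06
Solving the 2×2 system: x ≈ 20.2, y ≈ 19.9 km.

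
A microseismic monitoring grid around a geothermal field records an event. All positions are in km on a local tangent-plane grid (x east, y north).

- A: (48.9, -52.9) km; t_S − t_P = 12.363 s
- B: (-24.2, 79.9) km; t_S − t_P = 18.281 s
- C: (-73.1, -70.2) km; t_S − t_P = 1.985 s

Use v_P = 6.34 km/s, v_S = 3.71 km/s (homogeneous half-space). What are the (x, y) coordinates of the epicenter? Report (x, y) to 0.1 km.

(-58.3, -80.0)

Distance from S−P lag: d = Δt · v_P v_S / (v_P − v_S) = Δt · (6.34·3.71)/(6.34−3.71) ≈ 8.9435·Δt.
So d_A = 110.57, d_B = 163.50, d_C = 17.75 km.
Circle about each station: (x − 48.9)² + (y + 52.9)² = 110.57²; (x + 24.2)² + (y − 79.9)² = 163.50²; (x + 73.1)² + (y + 70.2)² = 17.75².
Subtracting the A equation from the B and C equations removes the quadratic terms:
-146.2 x + 265.6 y = -12726.50
-244.0 x − 34.6 y = 16992.69
Solving the 2×2 system: x ≈ -58.3, y ≈ -80.0 km.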